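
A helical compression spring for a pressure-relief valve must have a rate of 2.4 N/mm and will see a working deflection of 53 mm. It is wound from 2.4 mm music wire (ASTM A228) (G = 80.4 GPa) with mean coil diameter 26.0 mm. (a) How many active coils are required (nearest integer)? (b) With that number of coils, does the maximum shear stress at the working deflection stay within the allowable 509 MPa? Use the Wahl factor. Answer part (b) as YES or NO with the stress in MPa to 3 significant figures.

N_a = Gd⁴/(8D³k) = (80.4×10³)(2.4⁴)/(8·26.0³·2.4) = 7.905 → N_a = 8
Actual rate k = Gd⁴/(8D³·8) = 2.3714 N/mm
Working load F = kδ = 2.3714·53 = 125.68 N
C = 26.0/2.4 = 10.8333; K_W = (4C−1)/(4C−4)+0.615/C = 1.1330
τ_max = K_W·8FD/(πd³) = 1.1330·601.94 = 682.03 MPa
τ_max > 509 MPa → exceeds allowable

(a) 8 coils; (b) NO, τ_max = 682 MPa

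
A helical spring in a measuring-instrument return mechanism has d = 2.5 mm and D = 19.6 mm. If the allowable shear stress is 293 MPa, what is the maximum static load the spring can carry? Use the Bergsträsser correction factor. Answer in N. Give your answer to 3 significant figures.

78.0 N

C = D/d = 19.6/2.5 = 7.8400
K_B = (4C+2)/(4C−3) = 33.360/28.360 = 1.1763
τ_max = K·8FD/(πd³) → F_max = τ_allow·πd³/(8DK)
F_max = 293·π·2.5³/(8·19.6·1.1763) = 14383/184.44 = 77.978 N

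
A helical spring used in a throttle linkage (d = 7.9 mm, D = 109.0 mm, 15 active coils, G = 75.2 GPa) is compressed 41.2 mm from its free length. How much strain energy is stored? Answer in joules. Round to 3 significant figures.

k = Gd⁴/(8D³N_a) = (75.2×10³)(7.9⁴)/(8·109.0³·15) = 1.8848 N/mm
U = ½kδ² = 0.5 × 1.8848 × 41.2² = 1599.7 N·mm = 1.5997 J

1.60 J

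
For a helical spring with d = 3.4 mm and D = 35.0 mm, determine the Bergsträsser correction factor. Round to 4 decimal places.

C = D/d = 35.0/3.4 = 10.2941
K_B = (4C+2)/(4C−3) = 43.176/38.176 = 1.1310

1.1310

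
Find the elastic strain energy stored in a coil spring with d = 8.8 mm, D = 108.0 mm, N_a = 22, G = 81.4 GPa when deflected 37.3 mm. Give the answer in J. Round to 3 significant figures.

k = Gd⁴/(8D³N_a) = (81.4×10³)(8.8⁴)/(8·108.0³·22) = 2.2018 N/mm
U = ½kδ² = 0.5 × 2.2018 × 37.3² = 1531.6 N·mm = 1.5316 J

1.53 J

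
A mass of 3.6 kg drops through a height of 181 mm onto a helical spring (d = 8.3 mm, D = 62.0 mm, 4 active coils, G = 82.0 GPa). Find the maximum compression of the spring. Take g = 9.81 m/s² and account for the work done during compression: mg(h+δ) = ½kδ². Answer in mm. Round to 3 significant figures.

k = Gd⁴/(8D³N_a) = (82.0×10³)(8.3⁴)/(8·62.0³·4) = 51.027 N/mm
W = mg = 3.6 × 9.81 = 35.316 N
½kδ² − Wδ − Wh = 0 → δ = (W + √(W² + 2kWh))/k
δ = (35.316 + √(1247.2 + 652351))/51.027 = (35.316 + 808.45)/51.027 = 16.536 mm

16.5 mm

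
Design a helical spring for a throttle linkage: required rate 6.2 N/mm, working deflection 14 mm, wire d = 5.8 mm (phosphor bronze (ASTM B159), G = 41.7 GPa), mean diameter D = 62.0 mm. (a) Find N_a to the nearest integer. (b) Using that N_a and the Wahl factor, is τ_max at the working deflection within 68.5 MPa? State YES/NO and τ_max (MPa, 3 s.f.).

(a) 4 coils; (b) NO, τ_max = 79.6 MPa

N_a = Gd⁴/(8D³k) = (41.7×10³)(5.8⁴)/(8·62.0³·6.2) = 3.992 → N_a = 4
Actual rate k = Gd⁴/(8D³·4) = 6.1876 N/mm
Working load F = kδ = 6.1876·14 = 86.627 N
C = 62.0/5.8 = 10.6897; K_W = (4C−1)/(4C−4)+0.615/C = 1.1349
τ_max = K_W·8FD/(πd³) = 1.1349·70.097 = 79.555 MPa
τ_max > 68.5 MPa → exceeds allowable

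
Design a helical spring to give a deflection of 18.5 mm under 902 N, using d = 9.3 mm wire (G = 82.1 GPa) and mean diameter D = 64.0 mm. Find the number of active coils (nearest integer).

6

Required rate k = F/δ = 902/18.5 = 48.757 N/mm
N_a = Gd⁴/(8D³k) = (82.1×10³ × 9.3⁴)/(8 × 64.0³ × 48.757)
    = 6.14151e+08 / 1.0225e+08 = 6.006 → 6 coils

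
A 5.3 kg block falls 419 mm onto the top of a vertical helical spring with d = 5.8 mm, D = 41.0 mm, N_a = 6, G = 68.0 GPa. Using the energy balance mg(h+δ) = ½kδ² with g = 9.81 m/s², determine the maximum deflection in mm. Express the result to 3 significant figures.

45.6 mm

k = Gd⁴/(8D³N_a) = (68.0×10³)(5.8⁴)/(8·41.0³·6) = 23.261 N/mm
W = mg = 5.3 × 9.81 = 51.993 N
½kδ² − Wδ − Wh = 0 → δ = (W + √(W² + 2kWh))/k
δ = (51.993 + √(2703.3 + 1.01348e+06))/23.261 = (51.993 + 1008.1)/23.261 = 45.572 mm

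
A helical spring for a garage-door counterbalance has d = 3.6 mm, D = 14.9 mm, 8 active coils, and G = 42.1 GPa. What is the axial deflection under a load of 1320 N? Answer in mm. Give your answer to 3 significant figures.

39.5 mm

k = Gd⁴/(8D³N_a) = (42.1×10³)(3.6⁴)/(8·14.9³·8) = 33.401 N/mm
δ = F/k = 1320 / 33.401 = 39.52 mm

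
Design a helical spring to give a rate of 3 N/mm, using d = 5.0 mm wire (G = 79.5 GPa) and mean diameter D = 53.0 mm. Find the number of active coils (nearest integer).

14

N_a = Gd⁴/(8D³k) = (79.5×10³ × 5.0⁴)/(8 × 53.0³ × 3)
    = 4.96875e+07 / 3.57305e+06 = 13.91 → 14 coils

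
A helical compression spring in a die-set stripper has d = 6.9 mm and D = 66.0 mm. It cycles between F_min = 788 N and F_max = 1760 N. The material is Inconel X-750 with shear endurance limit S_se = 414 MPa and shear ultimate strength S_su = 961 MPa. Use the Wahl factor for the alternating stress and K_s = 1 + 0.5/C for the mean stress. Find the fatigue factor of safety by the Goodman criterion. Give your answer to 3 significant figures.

C = D/d = 66.0/6.9 = 9.5652; K_W = (4C−1)/(4C−4)+0.615/C = 1.1519; K_s = 1+0.5/C = 1.0523
F_a = (F_max−F_min)/2 = 486 N; F_m = (F_max+F_min)/2 = 1274 N
τ_a = K_W·8F_aD/(πd³) = 1.1519 × 248.64 = 286.4 MPa
τ_m = K_s·8F_mD/(πd³) = 1.0523 × 651.79 = 685.86 MPa
Goodman: 1/n_f = τ_a/S_se + τ_m/S_su = 286.4/414 + 685.86/961 = 0.69179 + 0.71369 = 1.4055
n_f = 1/1.4055 = 0.7115

0.712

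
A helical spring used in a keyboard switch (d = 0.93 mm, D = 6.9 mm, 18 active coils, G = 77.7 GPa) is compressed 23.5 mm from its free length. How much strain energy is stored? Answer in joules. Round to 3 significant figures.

k = Gd⁴/(8D³N_a) = (77.7×10³)(0.93⁴)/(8·6.9³·18) = 1.2287 N/mm
U = ½kδ² = 0.5 × 1.2287 × 23.5² = 339.27 N·mm = 0.33927 J

0.339 J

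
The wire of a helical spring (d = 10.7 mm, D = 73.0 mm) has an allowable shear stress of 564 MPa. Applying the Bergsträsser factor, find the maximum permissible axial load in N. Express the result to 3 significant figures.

C = D/d = 73.0/10.7 = 6.8224
K_B = (4C+2)/(4C−3) = 29.290/24.290 = 1.2058
τ_max = K·8FD/(πd³) → F_max = τ_allow·πd³/(8DK)
F_max = 564·π·10.7³/(8·73.0·1.2058) = 2.1706e+06/704.22 = 3082.3 N

3080 N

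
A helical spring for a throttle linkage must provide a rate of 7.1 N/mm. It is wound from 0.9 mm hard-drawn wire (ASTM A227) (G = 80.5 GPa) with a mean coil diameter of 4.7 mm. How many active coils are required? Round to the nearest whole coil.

N_a = Gd⁴/(8D³k) = (80.5×10³ × 0.9⁴)/(8 × 4.7³ × 7.1)
    = 52816.1 / 5897.15 = 8.956 → 9 coils

9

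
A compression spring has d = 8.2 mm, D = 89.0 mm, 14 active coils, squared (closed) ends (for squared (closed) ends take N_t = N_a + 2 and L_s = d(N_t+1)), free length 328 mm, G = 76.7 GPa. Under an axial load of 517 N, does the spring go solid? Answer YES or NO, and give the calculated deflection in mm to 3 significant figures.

NO, δ = 118 mm

k = Gd⁴/(8D³N_a) = (76.7×10³)(8.2⁴)/(8·89.0³·14) = 4.392 N/mm
N_t = 16; L_s = 8.2·17 = 139.4 mm; δ_solid = L₀ − L_s = 328 − 139.4 = 188.6 mm
δ = F/k = 517/4.392 = 117.71 mm
δ < δ_solid → spring does not go solid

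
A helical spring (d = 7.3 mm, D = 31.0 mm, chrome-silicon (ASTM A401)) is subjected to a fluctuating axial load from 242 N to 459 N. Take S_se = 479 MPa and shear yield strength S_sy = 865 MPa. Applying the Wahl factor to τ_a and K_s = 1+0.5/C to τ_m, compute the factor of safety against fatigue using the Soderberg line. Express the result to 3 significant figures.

6.45

C = D/d = 31.0/7.3 = 4.2466; K_W = (4C−1)/(4C−4)+0.615/C = 1.3758; K_s = 1+0.5/C = 1.1177
F_a = (F_max−F_min)/2 = 108.5 N; F_m = (F_max+F_min)/2 = 350.5 N
τ_a = K_W·8F_aD/(πd³) = 1.3758 × 22.017 = 30.292 MPa
τ_m = K_s·8F_mD/(πd³) = 1.1177 × 71.125 = 79.499 MPa
Soderberg: 1/n_f = τ_a/S_se + τ_m/S_sy = 30.292/479 + 79.499/865 = 0.06324 + 0.09191 = 0.15515
n_f = 1/0.15515 = 6.446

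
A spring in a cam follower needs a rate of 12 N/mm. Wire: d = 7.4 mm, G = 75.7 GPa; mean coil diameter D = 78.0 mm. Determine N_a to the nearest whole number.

N_a = Gd⁴/(8D³k) = (75.7×10³ × 7.4⁴)/(8 × 78.0³ × 12)
    = 2.26998e+08 / 4.5557e+07 = 4.983 → 5 coils

5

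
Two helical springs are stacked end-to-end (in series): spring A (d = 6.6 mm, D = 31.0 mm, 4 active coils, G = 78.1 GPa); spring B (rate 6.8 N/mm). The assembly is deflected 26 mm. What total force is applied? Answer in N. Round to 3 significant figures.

k_A = Gd⁴/(8D³N_a) = (78.1×10³)(6.6⁴)/(8·31.0³·4) = 155.45 N/mm
Series: 1/k_eq = 1/155.45 + 1/6.8 = 0.15349; k_eq = 6.515 N/mm
F = k_eq·δ = 6.515·26 = 169.39 N

169 N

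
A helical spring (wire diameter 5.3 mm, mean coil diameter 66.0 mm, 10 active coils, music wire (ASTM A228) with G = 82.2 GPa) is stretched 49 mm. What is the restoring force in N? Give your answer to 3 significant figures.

k = Gd⁴/(8D³N_a) = (82.2×10³)(5.3⁴)/(8·66.0³·10) = 2.82 N/mm
F = k·δ = 2.82 × 49 = 138.18 N

138 N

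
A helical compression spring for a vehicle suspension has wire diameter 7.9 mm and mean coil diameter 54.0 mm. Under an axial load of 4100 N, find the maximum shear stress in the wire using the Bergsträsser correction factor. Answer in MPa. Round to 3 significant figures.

1380 MPa

Spring index C = D/d = 54.0/7.9 = 6.8354
K_B = (4C+2)/(4C−3) = 29.342/24.342 = 1.2054
τ₀ = 8FD/(πd³) = 8·4100·54.0/(π·7.9³) = 1.7712e+06/1548.9 = 1143.5 MPa
τ_max = K·τ₀ = 1.2054 × 1143.5 = 1378.4 MPa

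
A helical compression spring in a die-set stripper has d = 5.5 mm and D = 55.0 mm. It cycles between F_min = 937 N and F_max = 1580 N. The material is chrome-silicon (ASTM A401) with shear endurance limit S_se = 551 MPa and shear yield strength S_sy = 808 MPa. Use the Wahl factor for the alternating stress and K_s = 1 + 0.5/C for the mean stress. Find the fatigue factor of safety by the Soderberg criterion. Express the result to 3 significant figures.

C = D/d = 55.0/5.5 = 10.0000; K_W = (4C−1)/(4C−4)+0.615/C = 1.1448; K_s = 1+0.5/C = 1.0500
F_a = (F_max−F_min)/2 = 321.5 N; F_m = (F_max+F_min)/2 = 1258.5 N
τ_a = K_W·8F_aD/(πd³) = 1.1448 × 270.64 = 309.84 MPa
τ_m = K_s·8F_mD/(πd³) = 1.0500 × 1059.4 = 1112.4 MPa
Soderberg: 1/n_f = τ_a/S_se + τ_m/S_sy = 309.84/551 + 1112.4/808 = 0.56232 + 1.37672 = 1.939
n_f = 1/1.939 = 0.5157

0.516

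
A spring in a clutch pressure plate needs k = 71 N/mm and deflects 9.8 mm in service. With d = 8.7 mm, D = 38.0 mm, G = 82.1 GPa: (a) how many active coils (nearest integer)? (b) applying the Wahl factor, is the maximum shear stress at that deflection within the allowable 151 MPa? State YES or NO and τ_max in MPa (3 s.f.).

(a) 15 coils; (b) YES, τ_max = 140 MPa

N_a = Gd⁴/(8D³k) = (82.1×10³)(8.7⁴)/(8·38.0³·71) = 15.09 → N_a = 15
Actual rate k = Gd⁴/(8D³·15) = 71.431 N/mm
Working load F = kδ = 71.431·9.8 = 700.03 N
C = 38.0/8.7 = 4.3678; K_W = (4C−1)/(4C−4)+0.615/C = 1.3635
τ_max = K_W·8FD/(πd³) = 1.3635·102.87 = 140.26 MPa
τ_max ≤ 151 MPa → acceptable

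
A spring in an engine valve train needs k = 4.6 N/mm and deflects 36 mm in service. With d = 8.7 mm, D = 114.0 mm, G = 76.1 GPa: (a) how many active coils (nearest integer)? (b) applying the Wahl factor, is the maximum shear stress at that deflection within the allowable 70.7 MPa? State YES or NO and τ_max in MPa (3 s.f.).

N_a = Gd⁴/(8D³k) = (76.1×10³)(8.7⁴)/(8·114.0³·4.6) = 7.996 → N_a = 8
Actual rate k = Gd⁴/(8D³·8) = 4.598 N/mm
Working load F = kδ = 4.598·36 = 165.53 N
C = 114.0/8.7 = 13.1034; K_W = (4C−1)/(4C−4)+0.615/C = 1.1089
τ_max = K_W·8FD/(πd³) = 1.1089·72.972 = 80.919 MPa
τ_max > 70.7 MPa → exceeds allowable

(a) 8 coils; (b) NO, τ_max = 80.9 MPa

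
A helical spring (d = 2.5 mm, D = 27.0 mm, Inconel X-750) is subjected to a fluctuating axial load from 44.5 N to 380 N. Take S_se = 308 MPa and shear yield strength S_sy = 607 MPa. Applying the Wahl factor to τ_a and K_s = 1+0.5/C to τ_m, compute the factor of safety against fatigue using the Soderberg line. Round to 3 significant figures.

0.231

C = D/d = 27.0/2.5 = 10.8000; K_W = (4C−1)/(4C−4)+0.615/C = 1.1335; K_s = 1+0.5/C = 1.0463
F_a = (F_max−F_min)/2 = 167.75 N; F_m = (F_max+F_min)/2 = 212.25 N
τ_a = K_W·8F_aD/(πd³) = 1.1335 × 738.15 = 836.68 MPa
τ_m = K_s·8F_mD/(πd³) = 1.0463 × 933.97 = 977.21 MPa
Soderberg: 1/n_f = τ_a/S_se + τ_m/S_sy = 836.68/308 + 977.21/607 = 2.71649 + 1.60989 = 4.3264
n_f = 1/4.3264 = 0.2311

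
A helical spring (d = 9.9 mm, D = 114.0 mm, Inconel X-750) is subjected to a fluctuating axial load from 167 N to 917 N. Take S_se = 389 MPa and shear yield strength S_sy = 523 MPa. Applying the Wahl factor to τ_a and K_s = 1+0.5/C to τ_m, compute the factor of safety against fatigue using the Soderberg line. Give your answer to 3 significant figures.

C = D/d = 114.0/9.9 = 11.5152; K_W = (4C−1)/(4C−4)+0.615/C = 1.1247; K_s = 1+0.5/C = 1.0434
F_a = (F_max−F_min)/2 = 375 N; F_m = (F_max+F_min)/2 = 542 N
τ_a = K_W·8F_aD/(πd³) = 1.1247 × 112.19 = 126.19 MPa
τ_m = K_s·8F_mD/(πd³) = 1.0434 × 162.16 = 169.2 MPa
Soderberg: 1/n_f = τ_a/S_se + τ_m/S_sy = 126.19/389 + 169.2/523 = 0.32439 + 0.32352 = 0.64791
n_f = 1/0.64791 = 1.543

1.54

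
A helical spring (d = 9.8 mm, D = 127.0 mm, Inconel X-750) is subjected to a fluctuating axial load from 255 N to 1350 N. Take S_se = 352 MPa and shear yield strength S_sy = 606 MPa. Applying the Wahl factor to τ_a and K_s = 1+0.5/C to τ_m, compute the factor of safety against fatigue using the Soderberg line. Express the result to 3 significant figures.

C = D/d = 127.0/9.8 = 12.9592; K_W = (4C−1)/(4C−4)+0.615/C = 1.1102; K_s = 1+0.5/C = 1.0386
F_a = (F_max−F_min)/2 = 547.5 N; F_m = (F_max+F_min)/2 = 802.5 N
τ_a = K_W·8F_aD/(πd³) = 1.1102 × 188.13 = 208.85 MPa
τ_m = K_s·8F_mD/(πd³) = 1.0386 × 275.75 = 286.39 MPa
Soderberg: 1/n_f = τ_a/S_se + τ_m/S_sy = 208.85/352 + 286.39/606 = 0.59333 + 0.47258 = 1.0659
n_f = 1/1.0659 = 0.9382

0.938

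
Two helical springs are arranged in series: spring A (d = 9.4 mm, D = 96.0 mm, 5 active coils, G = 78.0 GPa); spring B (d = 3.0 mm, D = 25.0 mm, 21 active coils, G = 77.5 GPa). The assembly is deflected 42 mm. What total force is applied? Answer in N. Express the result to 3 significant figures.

88.2 N

k_A = Gd⁴/(8D³N_a) = (78.0×10³)(9.4⁴)/(8·96.0³·5) = 17.208 N/mm
k_B = Gd⁴/(8D³N_a) = (77.5×10³)(3.0⁴)/(8·25.0³·21) = 2.3914 N/mm
Series: 1/k_eq = 1/17.208 + 1/2.3914 = 0.47627; k_eq = 2.0996 N/mm
F = k_eq·δ = 2.0996·42 = 88.185 N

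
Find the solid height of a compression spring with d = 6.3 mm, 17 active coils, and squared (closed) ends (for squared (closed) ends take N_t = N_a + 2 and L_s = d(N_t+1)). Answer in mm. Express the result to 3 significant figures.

126 mm

squared (closed) ends: N_t = N_a + 2 = 17 + 2 = 19
L_s = d·(N_t+1) = 6.3 × 20 = 126 mm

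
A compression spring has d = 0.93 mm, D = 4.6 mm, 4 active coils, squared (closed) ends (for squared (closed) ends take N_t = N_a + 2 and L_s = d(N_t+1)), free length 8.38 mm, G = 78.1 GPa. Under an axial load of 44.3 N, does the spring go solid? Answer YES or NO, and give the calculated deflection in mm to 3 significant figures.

k = Gd⁴/(8D³N_a) = (78.1×10³)(0.93⁴)/(8·4.6³·4) = 18.757 N/mm
N_t = 6; L_s = 0.93·7 = 6.51 mm; δ_solid = L₀ − L_s = 8.38 − 6.51 = 1.87 mm
δ = F/k = 44.3/18.757 = 2.3618 mm
δ ≥ δ_solid → spring goes solid

YES, δ = 2.36 mm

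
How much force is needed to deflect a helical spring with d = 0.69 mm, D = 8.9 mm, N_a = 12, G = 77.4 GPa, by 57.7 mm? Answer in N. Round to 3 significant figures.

k = Gd⁴/(8D³N_a) = (77.4×10³)(0.69⁴)/(8·8.9³·12) = 0.25924 N/mm
F = k·δ = 0.25924 × 57.7 = 14.958 N

15.0 N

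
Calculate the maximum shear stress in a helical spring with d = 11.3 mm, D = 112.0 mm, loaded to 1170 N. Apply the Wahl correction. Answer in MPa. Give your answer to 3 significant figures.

Spring index C = D/d = 112.0/11.3 = 9.9115
K_W = (4C−1)/(4C−4) + 0.615/C = 38.646/35.646 + 0.0620 = 1.1462
τ₀ = 8FD/(πd³) = 8·1170·112.0/(π·11.3³) = 1.04832e+06/4533 = 231.26 MPa
τ_max = K·τ₀ = 1.1462 × 231.26 = 265.08 MPa

265 MPa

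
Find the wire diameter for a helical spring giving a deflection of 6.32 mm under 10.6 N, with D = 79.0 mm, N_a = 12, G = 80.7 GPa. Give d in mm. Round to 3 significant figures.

5.60 mm

Required rate k = F/δ = 10.6/6.32 = 1.6772 N/mm
d = (8D³N_a·k / G)^(1/4) = (8·79.0³·12·1.6772 / (80.7×10³))^0.25
  = (983.71)^0.25 = 5.6004 mm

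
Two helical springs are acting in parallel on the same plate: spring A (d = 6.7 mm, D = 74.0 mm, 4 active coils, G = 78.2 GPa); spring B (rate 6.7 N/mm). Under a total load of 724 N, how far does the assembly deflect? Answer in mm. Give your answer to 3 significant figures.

k_A = Gd⁴/(8D³N_a) = (78.2×10³)(6.7⁴)/(8·74.0³·4) = 12.152 N/mm
Parallel: k_eq = 12.152 + 6.7 = 18.852 N/mm
δ = F/k_eq = 724/18.852 = 38.404 mm

38.4 mm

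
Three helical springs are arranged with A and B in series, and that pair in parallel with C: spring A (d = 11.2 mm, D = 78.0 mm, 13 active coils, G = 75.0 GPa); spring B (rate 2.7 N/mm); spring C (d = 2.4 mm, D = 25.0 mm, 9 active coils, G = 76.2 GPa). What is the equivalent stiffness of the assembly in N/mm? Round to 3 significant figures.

k_A = Gd⁴/(8D³N_a) = (75.0×10³)(11.2⁴)/(8·78.0³·13) = 23.912 N/mm
k_C = Gd⁴/(8D³N_a) = (76.2×10³)(2.4⁴)/(8·25.0³·9) = 2.2472 N/mm
Springs A,B series: k_AB = 1/(1/23.912+1/2.7) = 2.4261 N/mm; parallel with C: k_eq = 2.4261+2.2472 = 4.6733 N/mm

4.67 N/mm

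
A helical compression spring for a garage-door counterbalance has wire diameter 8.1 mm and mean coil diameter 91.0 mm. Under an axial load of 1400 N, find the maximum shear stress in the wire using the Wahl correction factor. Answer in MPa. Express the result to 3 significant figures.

689 MPa

Spring index C = D/d = 91.0/8.1 = 11.2346
K_W = (4C−1)/(4C−4) + 0.615/C = 43.938/40.938 + 0.0547 = 1.1280
τ₀ = 8FD/(πd³) = 8·1400·91.0/(π·8.1³) = 1.0192e+06/1669.6 = 610.46 MPa
τ_max = K·τ₀ = 1.1280 × 610.46 = 688.61 MPa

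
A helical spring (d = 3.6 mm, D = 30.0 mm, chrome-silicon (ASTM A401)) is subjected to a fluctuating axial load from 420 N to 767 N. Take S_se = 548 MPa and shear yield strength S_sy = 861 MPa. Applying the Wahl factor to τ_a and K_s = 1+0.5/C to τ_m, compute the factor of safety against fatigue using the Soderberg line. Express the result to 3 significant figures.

C = D/d = 30.0/3.6 = 8.3333; K_W = (4C−1)/(4C−4)+0.615/C = 1.1761; K_s = 1+0.5/C = 1.0600
F_a = (F_max−F_min)/2 = 173.5 N; F_m = (F_max+F_min)/2 = 593.5 N
τ_a = K_W·8F_aD/(πd³) = 1.1761 × 284.09 = 334.11 MPa
τ_m = K_s·8F_mD/(πd³) = 1.0600 × 971.79 = 1030.1 MPa
Soderberg: 1/n_f = τ_a/S_se + τ_m/S_sy = 334.11/548 + 1030.1/861 = 0.60969 + 1.19640 = 1.8061
n_f = 1/1.8061 = 0.5537

0.554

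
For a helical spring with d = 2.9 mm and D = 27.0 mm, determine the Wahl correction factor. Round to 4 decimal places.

C = D/d = 27.0/2.9 = 9.3103
K_W = (4C−1)/(4C−4) + 0.615/C = 36.241/33.241 + 0.0661 = 1.1563

1.1563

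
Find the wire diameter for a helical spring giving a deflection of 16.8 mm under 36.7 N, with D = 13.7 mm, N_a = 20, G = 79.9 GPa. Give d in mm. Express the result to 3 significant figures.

Required rate k = F/δ = 36.7/16.8 = 2.1845 N/mm
d = (8D³N_a·k / G)^(1/4) = (8·13.7³·20·2.1845 / (79.9×10³))^0.25
  = (11.248)^0.25 = 1.8314 mm

1.83 mm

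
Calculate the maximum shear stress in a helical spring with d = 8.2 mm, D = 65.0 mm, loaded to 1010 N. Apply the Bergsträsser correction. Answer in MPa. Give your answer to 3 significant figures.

356 MPa

Spring index C = D/d = 65.0/8.2 = 7.9268
K_B = (4C+2)/(4C−3) = 33.707/28.707 = 1.1742
τ₀ = 8FD/(πd³) = 8·1010·65.0/(π·8.2³) = 525200/1732.2 = 303.2 MPa
τ_max = K·τ₀ = 1.1742 × 303.2 = 356.01 MPa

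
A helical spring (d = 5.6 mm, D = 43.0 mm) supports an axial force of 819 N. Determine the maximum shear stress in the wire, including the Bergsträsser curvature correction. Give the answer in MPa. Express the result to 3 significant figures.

Spring index C = D/d = 43.0/5.6 = 7.6786
K_B = (4C+2)/(4C−3) = 32.714/27.714 = 1.1804
τ₀ = 8FD/(πd³) = 8·819·43.0/(π·5.6³) = 281736/551.71 = 510.66 MPa
τ_max = K·τ₀ = 1.1804 × 510.66 = 602.78 MPa

603 MPa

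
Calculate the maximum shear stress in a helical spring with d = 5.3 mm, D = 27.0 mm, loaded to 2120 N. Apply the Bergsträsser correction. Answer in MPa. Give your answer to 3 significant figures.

Spring index C = D/d = 27.0/5.3 = 5.0943
K_B = (4C+2)/(4C−3) = 22.377/17.377 = 1.2877
τ₀ = 8FD/(πd³) = 8·2120·27.0/(π·5.3³) = 457920/467.71 = 979.07 MPa
τ_max = K·τ₀ = 1.2877 × 979.07 = 1260.8 MPa

1260 MPa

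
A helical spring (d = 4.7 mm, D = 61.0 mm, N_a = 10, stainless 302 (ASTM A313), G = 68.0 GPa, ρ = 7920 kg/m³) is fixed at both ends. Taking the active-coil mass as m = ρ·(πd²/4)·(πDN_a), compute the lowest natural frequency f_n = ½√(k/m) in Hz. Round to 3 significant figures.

41.7 Hz

k = Gd⁴/(8D³N_a) = (68.0×10³)(4.7⁴)/(8·61.0³·10) = 1.8273 N/mm = 1827.3 N/m
Wire length L = πDN_a = π·61.0·10 = 1916.4 mm
m = ρ·(πd²/4)·L = 7920 × 17.349×10⁻⁶ m² × 1.9164 m = 0.26332 kg
f_n = ½√(k/m) = 0.5·√(1827.3/0.26332) = 0.5·√(6939.5) = 41.652 Hz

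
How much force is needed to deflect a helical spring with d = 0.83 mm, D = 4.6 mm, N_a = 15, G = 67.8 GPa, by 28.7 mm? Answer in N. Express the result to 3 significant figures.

k = Gd⁴/(8D³N_a) = (67.8×10³)(0.83⁴)/(8·4.6³·15) = 2.7548 N/mm
F = k·δ = 2.7548 × 28.7 = 79.062 N

79.1 N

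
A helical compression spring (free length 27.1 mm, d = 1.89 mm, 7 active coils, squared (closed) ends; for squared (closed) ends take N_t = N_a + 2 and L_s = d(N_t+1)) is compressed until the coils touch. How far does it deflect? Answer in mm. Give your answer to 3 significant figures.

N_t = 9; L_s = 1.89·10 = 18.9 mm
δ_solid = L₀ − L_s = 27.1 − 18.9 = 8.2 mm

8.20 mm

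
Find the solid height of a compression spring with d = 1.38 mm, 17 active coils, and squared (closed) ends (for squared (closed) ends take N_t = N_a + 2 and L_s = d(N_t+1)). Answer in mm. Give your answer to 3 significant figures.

squared (closed) ends: N_t = N_a + 2 = 17 + 2 = 19
L_s = d·(N_t+1) = 1.38 × 20 = 27.6 mm

27.6 mm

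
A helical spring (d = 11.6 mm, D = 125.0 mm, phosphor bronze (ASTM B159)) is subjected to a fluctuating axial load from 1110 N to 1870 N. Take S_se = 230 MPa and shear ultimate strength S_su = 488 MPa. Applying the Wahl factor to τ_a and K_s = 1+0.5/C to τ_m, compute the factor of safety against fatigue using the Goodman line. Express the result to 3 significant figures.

0.968

C = D/d = 125.0/11.6 = 10.7759; K_W = (4C−1)/(4C−4)+0.615/C = 1.1338; K_s = 1+0.5/C = 1.0464
F_a = (F_max−F_min)/2 = 380 N; F_m = (F_max+F_min)/2 = 1490 N
τ_a = K_W·8F_aD/(πd³) = 1.1338 × 77.493 = 87.86 MPa
τ_m = K_s·8F_mD/(πd³) = 1.0464 × 303.85 = 317.95 MPa
Goodman: 1/n_f = τ_a/S_se + τ_m/S_su = 87.86/230 + 317.95/488 = 0.38200 + 0.65154 = 1.0335
n_f = 1/1.0335 = 0.9675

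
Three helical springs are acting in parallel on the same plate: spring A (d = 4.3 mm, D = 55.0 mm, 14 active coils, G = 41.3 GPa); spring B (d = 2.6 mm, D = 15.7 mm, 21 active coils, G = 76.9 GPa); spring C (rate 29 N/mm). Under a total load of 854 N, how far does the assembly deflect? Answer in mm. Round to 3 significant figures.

24.3 mm

k_A = Gd⁴/(8D³N_a) = (41.3×10³)(4.3⁴)/(8·55.0³·14) = 0.75774 N/mm
k_B = Gd⁴/(8D³N_a) = (76.9×10³)(2.6⁴)/(8·15.7³·21) = 5.4052 N/mm
Parallel: k_eq = 0.75774 + 5.4052 + 29 = 35.163 N/mm
δ = F/k_eq = 854/35.163 = 24.287 mm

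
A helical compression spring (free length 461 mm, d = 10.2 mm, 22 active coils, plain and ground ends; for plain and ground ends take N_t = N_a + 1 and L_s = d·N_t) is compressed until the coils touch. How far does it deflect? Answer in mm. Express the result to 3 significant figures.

N_t = 23; L_s = 10.2·23 = 234.6 mm
δ_solid = L₀ − L_s = 461 − 234.6 = 226.4 mm

226 mm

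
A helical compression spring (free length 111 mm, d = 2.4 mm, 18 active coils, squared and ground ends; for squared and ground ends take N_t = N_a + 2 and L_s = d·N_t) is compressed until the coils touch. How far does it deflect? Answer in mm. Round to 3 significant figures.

63.0 mm

N_t = 20; L_s = 2.4·20 = 48 mm
δ_solid = L₀ − L_s = 111 − 48 = 63 mm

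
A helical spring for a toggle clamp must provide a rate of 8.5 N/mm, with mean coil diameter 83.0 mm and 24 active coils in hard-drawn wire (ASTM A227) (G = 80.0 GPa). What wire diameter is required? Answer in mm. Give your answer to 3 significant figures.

d = (8D³N_a·k / G)^(1/4) = (8·83.0³·24·8.5 / (80.0×10³))^0.25
  = (11664)^0.25 = 10.3924 mm

10.4 mm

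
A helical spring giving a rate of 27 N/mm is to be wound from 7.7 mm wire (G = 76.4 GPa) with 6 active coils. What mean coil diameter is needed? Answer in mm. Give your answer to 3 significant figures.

59.2 mm

D = (Gd⁴/(8N_a·k))^(1/3) = (76.4×10³·7.7⁴/(8·6·27))^(1/3)
  = (207229)^(1/3) = 59.1767 mm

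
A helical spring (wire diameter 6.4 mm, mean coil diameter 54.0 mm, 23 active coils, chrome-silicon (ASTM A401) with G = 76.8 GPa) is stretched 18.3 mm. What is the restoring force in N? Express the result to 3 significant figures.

k = Gd⁴/(8D³N_a) = (76.8×10³)(6.4⁴)/(8·54.0³·23) = 4.4472 N/mm
F = k·δ = 4.4472 × 18.3 = 81.383 N

81.4 N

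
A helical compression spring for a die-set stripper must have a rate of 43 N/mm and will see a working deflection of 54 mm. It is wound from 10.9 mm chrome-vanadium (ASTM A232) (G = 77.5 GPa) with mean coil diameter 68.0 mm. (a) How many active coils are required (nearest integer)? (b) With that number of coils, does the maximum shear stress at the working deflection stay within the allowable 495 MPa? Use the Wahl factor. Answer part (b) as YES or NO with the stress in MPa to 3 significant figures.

(a) 10 coils; (b) YES, τ_max = 390 MPa

N_a = Gd⁴/(8D³k) = (77.5×10³)(10.9⁴)/(8·68.0³·43) = 10.11 → N_a = 10
Actual rate k = Gd⁴/(8D³·10) = 43.49 N/mm
Working load F = kδ = 43.49·54 = 2348.5 N
C = 68.0/10.9 = 6.2385; K_W = (4C−1)/(4C−4)+0.615/C = 1.2418
τ_max = K_W·8FD/(πd³) = 1.2418·314.02 = 389.93 MPa
τ_max ≤ 495 MPa → acceptable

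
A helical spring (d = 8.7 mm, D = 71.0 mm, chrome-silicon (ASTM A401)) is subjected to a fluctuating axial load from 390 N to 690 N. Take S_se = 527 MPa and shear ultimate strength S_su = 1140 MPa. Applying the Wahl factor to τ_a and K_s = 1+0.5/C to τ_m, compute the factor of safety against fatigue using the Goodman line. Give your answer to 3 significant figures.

C = D/d = 71.0/8.7 = 8.1609; K_W = (4C−1)/(4C−4)+0.615/C = 1.1801; K_s = 1+0.5/C = 1.0613
F_a = (F_max−F_min)/2 = 150 N; F_m = (F_max+F_min)/2 = 540 N
τ_a = K_W·8F_aD/(πd³) = 1.1801 × 41.184 = 48.601 MPa
τ_m = K_s·8F_mD/(πd³) = 1.0613 × 148.26 = 157.35 MPa
Goodman: 1/n_f = τ_a/S_se + τ_m/S_su = 48.601/527 + 157.35/1140 = 0.09222 + 0.13802 = 0.23025
n_f = 1/0.23025 = 4.343

4.34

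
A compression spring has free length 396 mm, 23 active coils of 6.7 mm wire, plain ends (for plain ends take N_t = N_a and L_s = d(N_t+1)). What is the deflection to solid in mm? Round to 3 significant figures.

N_t = 23; L_s = 6.7·24 = 160.8 mm
δ_solid = L₀ − L_s = 396 − 160.8 = 235.2 mm

235 mm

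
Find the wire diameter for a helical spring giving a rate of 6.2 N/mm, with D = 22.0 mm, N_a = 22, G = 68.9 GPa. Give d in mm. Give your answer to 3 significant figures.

d = (8D³N_a·k / G)^(1/4) = (8·22.0³·22·6.2 / (68.9×10³))^0.25
  = (168.64)^0.25 = 3.6036 mm

3.60 mm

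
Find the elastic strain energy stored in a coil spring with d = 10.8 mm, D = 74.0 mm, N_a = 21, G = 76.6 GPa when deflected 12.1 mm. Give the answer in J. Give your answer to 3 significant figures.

k = Gd⁴/(8D³N_a) = (76.6×10³)(10.8⁴)/(8·74.0³·21) = 15.308 N/mm
U = ½kδ² = 0.5 × 15.308 × 12.1² = 1120.6 N·mm = 1.1206 J

1.12 J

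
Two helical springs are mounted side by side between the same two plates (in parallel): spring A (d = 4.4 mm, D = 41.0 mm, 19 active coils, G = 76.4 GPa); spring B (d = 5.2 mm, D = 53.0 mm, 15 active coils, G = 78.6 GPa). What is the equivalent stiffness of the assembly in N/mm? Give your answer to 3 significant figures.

k_A = Gd⁴/(8D³N_a) = (76.4×10³)(4.4⁴)/(8·41.0³·19) = 2.7334 N/mm
k_B = Gd⁴/(8D³N_a) = (78.6×10³)(5.2⁴)/(8·53.0³·15) = 3.2168 N/mm
Parallel: k_eq = 2.7334 + 3.2168 = 5.9503 N/mm

5.95 N/mm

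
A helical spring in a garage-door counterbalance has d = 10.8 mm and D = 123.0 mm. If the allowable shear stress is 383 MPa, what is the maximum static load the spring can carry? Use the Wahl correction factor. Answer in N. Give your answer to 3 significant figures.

C = D/d = 123.0/10.8 = 11.3889
K_W = (4C−1)/(4C−4) + 0.615/C = 44.556/41.556 + 0.0540 = 1.1262
τ_max = K·8FD/(πd³) → F_max = τ_allow·πd³/(8DK)
F_max = 383·π·10.8³/(8·123.0·1.1262) = 1.5157e+06/1108.2 = 1367.8 N

1370 N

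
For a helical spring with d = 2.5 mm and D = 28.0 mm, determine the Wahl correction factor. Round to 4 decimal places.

1.1284

C = D/d = 28.0/2.5 = 11.2000
K_W = (4C−1)/(4C−4) + 0.615/C = 43.800/40.800 + 0.0549 = 1.1284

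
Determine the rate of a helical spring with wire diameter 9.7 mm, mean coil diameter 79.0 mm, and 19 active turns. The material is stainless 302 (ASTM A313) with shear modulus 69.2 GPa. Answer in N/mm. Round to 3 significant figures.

8.17 N/mm

k = Gd⁴/(8D³N_a) = (69.2×10³ × 9.7⁴) / (8 × 79.0³ × 19)
  = 6.12623e+08 / 7.49419e+07 = 8.1746 N/mm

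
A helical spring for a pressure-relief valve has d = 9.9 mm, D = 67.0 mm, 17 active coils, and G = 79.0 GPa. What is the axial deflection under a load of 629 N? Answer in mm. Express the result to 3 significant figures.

33.9 mm

k = Gd⁴/(8D³N_a) = (79.0×10³)(9.9⁴)/(8·67.0³·17) = 18.553 N/mm
δ = F/k = 629 / 18.553 = 33.904 mm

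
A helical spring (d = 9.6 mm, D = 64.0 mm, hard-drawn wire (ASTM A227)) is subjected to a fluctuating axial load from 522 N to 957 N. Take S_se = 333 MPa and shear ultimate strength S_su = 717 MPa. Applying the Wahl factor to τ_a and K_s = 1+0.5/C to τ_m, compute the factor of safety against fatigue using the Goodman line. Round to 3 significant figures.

C = D/d = 64.0/9.6 = 6.6667; K_W = (4C−1)/(4C−4)+0.615/C = 1.2246; K_s = 1+0.5/C = 1.0750
F_a = (F_max−F_min)/2 = 217.5 N; F_m = (F_max+F_min)/2 = 739.5 N
τ_a = K_W·8F_aD/(πd³) = 1.2246 × 40.065 = 49.064 MPa
τ_m = K_s·8F_mD/(πd³) = 1.0750 × 136.22 = 146.44 MPa
Goodman: 1/n_f = τ_a/S_se + τ_m/S_su = 49.064/333 + 146.44/717 = 0.14734 + 0.20424 = 0.35158
n_f = 1/0.35158 = 2.844

2.84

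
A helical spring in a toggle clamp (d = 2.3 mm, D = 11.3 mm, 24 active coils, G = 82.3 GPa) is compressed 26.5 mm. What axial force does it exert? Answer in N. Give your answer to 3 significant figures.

k = Gd⁴/(8D³N_a) = (82.3×10³)(2.3⁴)/(8·11.3³·24) = 8.3133 N/mm
F = k·δ = 8.3133 × 26.5 = 220.3 N

220 N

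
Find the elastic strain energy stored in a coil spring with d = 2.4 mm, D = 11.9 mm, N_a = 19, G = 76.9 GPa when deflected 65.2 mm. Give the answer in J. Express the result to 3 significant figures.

21.2 J

k = Gd⁴/(8D³N_a) = (76.9×10³)(2.4⁴)/(8·11.9³·19) = 9.9606 N/mm
U = ½kδ² = 0.5 × 9.9606 × 65.2² = 21172 N·mm = 21.172 J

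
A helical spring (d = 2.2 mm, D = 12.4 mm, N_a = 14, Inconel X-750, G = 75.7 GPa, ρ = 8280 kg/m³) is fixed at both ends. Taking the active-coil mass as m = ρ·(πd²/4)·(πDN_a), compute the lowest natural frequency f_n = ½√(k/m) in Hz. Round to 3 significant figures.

348 Hz

k = Gd⁴/(8D³N_a) = (75.7×10³)(2.2⁴)/(8·12.4³·14) = 8.3043 N/mm = 8304.3 N/m
Wire length L = πDN_a = π·12.4·14 = 545.38 mm
m = ρ·(πd²/4)·L = 8280 × 3.8013×10⁻⁶ m² × 0.54538 m = 0.017166 kg
f_n = ½√(k/m) = 0.5·√(8304.3/0.017166) = 0.5·√(4.8377e+05) = 347.77 Hz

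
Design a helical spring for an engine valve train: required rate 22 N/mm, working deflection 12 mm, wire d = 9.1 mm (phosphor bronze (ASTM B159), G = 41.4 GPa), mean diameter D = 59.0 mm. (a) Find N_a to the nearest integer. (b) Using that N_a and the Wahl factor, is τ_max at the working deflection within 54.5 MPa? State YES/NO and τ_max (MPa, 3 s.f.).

N_a = Gd⁴/(8D³k) = (41.4×10³)(9.1⁴)/(8·59.0³·22) = 7.854 → N_a = 8
Actual rate k = Gd⁴/(8D³·8) = 21.599 N/mm
Working load F = kδ = 21.599·12 = 259.19 N
C = 59.0/9.1 = 6.4835; K_W = (4C−1)/(4C−4)+0.615/C = 1.2316
τ_max = K_W·8FD/(πd³) = 1.2316·51.675 = 63.644 MPa
τ_max > 54.5 MPa → exceeds allowable

(a) 8 coils; (b) NO, τ_max = 63.6 MPa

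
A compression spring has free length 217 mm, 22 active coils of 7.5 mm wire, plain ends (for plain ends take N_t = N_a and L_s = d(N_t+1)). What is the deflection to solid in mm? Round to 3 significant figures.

44.5 mm

N_t = 22; L_s = 7.5·23 = 172.5 mm
δ_solid = L₀ − L_s = 217 − 172.5 = 44.5 mm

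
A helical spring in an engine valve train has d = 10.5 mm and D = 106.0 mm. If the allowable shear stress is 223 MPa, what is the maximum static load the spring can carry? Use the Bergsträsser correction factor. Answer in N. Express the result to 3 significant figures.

844 N

C = D/d = 106.0/10.5 = 10.0952
K_B = (4C+2)/(4C−3) = 42.381/37.381 = 1.1338
τ_max = K·8FD/(πd³) → F_max = τ_allow·πd³/(8DK)
F_max = 223·π·10.5³/(8·106.0·1.1338) = 8.11e+05/961.43 = 843.54 N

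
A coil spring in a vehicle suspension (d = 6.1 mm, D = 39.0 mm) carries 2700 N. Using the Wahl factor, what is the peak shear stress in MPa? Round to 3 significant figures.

1460 MPa

Spring index C = D/d = 39.0/6.1 = 6.3934
K_W = (4C−1)/(4C−4) + 0.615/C = 24.574/21.574 + 0.0962 = 1.2353
τ₀ = 8FD/(πd³) = 8·2700·39.0/(π·6.1³) = 842400/713.08 = 1181.4 MPa
τ_max = K·τ₀ = 1.2353 × 1181.4 = 1459.3 MPa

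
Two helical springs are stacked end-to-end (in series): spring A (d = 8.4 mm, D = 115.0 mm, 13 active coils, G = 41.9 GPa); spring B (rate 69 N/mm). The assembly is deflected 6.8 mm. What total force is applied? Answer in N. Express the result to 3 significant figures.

8.80 N

k_A = Gd⁴/(8D³N_a) = (41.9×10³)(8.4⁴)/(8·115.0³·13) = 1.3189 N/mm
Series: 1/k_eq = 1/1.3189 + 1/69 = 0.77271; k_eq = 1.2941 N/mm
F = k_eq·δ = 1.2941·6.8 = 8.8002 N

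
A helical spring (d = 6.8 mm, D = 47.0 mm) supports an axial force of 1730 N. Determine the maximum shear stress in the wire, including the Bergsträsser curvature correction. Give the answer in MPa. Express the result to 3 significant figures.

792 MPa

Spring index C = D/d = 47.0/6.8 = 6.9118
K_B = (4C+2)/(4C−3) = 29.647/24.647 = 1.2029
τ₀ = 8FD/(πd³) = 8·1730·47.0/(π·6.8³) = 650480/987.82 = 658.5 MPa
τ_max = K·τ₀ = 1.2029 × 658.5 = 792.09 MPa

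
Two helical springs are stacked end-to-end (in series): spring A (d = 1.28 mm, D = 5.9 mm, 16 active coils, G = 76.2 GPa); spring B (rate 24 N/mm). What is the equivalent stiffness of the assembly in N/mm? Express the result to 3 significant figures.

5.88 N/mm

k_A = Gd⁴/(8D³N_a) = (76.2×10³)(1.28⁴)/(8·5.9³·16) = 7.7809 N/mm
Series: 1/k_eq = 1/7.7809 + 1/24 = 0.17019; k_eq = 5.8759 N/mm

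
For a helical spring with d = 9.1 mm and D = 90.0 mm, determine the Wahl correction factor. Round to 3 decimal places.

1.147

C = D/d = 90.0/9.1 = 9.8901
K_W = (4C−1)/(4C−4) + 0.615/C = 38.560/35.560 + 0.0622 = 1.1465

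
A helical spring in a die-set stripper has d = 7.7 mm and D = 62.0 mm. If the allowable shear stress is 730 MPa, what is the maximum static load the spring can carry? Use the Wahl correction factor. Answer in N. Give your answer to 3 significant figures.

C = D/d = 62.0/7.7 = 8.0519
K_W = (4C−1)/(4C−4) + 0.615/C = 31.208/28.208 + 0.0764 = 1.1827
τ_max = K·8FD/(πd³) → F_max = τ_allow·πd³/(8DK)
F_max = 730·π·7.7³/(8·62.0·1.1827) = 1.047e+06/586.64 = 1784.7 N

1780 N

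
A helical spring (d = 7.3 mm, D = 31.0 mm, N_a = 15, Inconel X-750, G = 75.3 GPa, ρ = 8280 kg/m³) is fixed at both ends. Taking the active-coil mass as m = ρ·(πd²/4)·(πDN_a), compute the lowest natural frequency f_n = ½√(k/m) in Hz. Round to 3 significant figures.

k = Gd⁴/(8D³N_a) = (75.3×10³)(7.3⁴)/(8·31.0³·15) = 59.816 N/mm = 59816 N/m
Wire length L = πDN_a = π·31.0·15 = 1460.8 mm
m = ρ·(πd²/4)·L = 8280 × 41.854×10⁻⁶ m² × 1.4608 m = 0.50625 kg
f_n = ½√(k/m) = 0.5·√(59816/0.50625) = 0.5·√(1.1815e+05) = 171.87 Hz

172 Hz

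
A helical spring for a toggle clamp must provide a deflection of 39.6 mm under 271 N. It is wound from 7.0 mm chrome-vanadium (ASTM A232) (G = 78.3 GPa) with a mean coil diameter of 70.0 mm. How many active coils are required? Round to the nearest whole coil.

Required rate k = F/δ = 271/39.6 = 6.8434 N/mm
N_a = Gd⁴/(8D³k) = (78.3×10³ × 7.0⁴)/(8 × 70.0³ × 6.8434)
    = 1.87998e+08 / 1.87784e+07 = 10.01 → 10 coils

10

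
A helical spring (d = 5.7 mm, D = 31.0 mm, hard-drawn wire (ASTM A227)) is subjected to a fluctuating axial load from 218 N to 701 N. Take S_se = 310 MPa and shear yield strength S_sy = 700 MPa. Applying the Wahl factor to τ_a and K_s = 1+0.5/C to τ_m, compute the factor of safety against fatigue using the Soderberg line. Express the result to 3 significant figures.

C = D/d = 31.0/5.7 = 5.4386; K_W = (4C−1)/(4C−4)+0.615/C = 1.2821; K_s = 1+0.5/C = 1.0919
F_a = (F_max−F_min)/2 = 241.5 N; F_m = (F_max+F_min)/2 = 459.5 N
τ_a = K_W·8F_aD/(πd³) = 1.2821 × 102.94 = 131.98 MPa
τ_m = K_s·8F_mD/(πd³) = 1.0919 × 195.87 = 213.87 MPa
Soderberg: 1/n_f = τ_a/S_se + τ_m/S_sy = 131.98/310 + 213.87/700 = 0.42573 + 0.30554 = 0.73127
n_f = 1/0.73127 = 1.367

1.37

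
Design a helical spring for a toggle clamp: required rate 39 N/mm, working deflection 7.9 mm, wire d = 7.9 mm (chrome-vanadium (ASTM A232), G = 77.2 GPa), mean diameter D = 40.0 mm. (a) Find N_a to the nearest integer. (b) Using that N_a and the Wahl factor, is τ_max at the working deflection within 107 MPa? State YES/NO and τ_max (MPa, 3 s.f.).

(a) 15 coils; (b) YES, τ_max = 83.5 MPa

N_a = Gd⁴/(8D³k) = (77.2×10³)(7.9⁴)/(8·40.0³·39) = 15.06 → N_a = 15
Actual rate k = Gd⁴/(8D³·15) = 39.153 N/mm
Working load F = kδ = 39.153·7.9 = 309.31 N
C = 40.0/7.9 = 5.0633; K_W = (4C−1)/(4C−4)+0.615/C = 1.3060
τ_max = K_W·8FD/(πd³) = 1.3060·63.901 = 83.458 MPa
τ_max ≤ 107 MPa → acceptable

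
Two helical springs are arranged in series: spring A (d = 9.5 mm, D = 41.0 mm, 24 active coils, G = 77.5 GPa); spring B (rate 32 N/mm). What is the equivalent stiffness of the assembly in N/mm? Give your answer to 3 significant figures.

k_A = Gd⁴/(8D³N_a) = (77.5×10³)(9.5⁴)/(8·41.0³·24) = 47.703 N/mm
Series: 1/k_eq = 1/47.703 + 1/32 = 0.052213; k_eq = 19.152 N/mm

19.2 N/mm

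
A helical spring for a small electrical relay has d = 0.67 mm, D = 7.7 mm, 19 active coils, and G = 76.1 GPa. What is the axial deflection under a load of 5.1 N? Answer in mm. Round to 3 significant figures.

23.1 mm

k = Gd⁴/(8D³N_a) = (76.1×10³)(0.67⁴)/(8·7.7³·19) = 0.22099 N/mm
δ = F/k = 5.1 / 0.22099 = 23.078 mm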